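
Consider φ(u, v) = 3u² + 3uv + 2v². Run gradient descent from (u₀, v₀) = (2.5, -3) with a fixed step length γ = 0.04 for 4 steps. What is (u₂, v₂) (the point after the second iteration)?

(2.056, -2.64)

∇φ = (6u + 3v, 3u + 4v)
Step 1: at (2.5, -3), ∇φ = (6, -4.5) → (2.5, -3) − 0.04·(6, -4.5) = (2.26, -2.82)
Step 2: at (2.26, -2.82), ∇φ = (5.1, -4.5) → (2.26, -2.82) − 0.04·(5.1, -4.5) = (2.056, -2.64)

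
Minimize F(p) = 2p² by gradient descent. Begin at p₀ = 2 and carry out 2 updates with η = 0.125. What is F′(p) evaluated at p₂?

2

F′(p) = 4p
p₁ = 2 − 0.125·8 = 1
p₂ = 1 − 0.125·4 = 0.5
F′(p) at (0.5) = 2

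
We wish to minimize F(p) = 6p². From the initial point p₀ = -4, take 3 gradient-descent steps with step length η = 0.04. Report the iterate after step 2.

F′(p) = 12p
Step 1: F′(-4) = -48; p₁ = -4 − 0.04·(-48) = -2.08
Step 2: F′(-2.08) = -24.96; p₂ = -2.08 − 0.04·(-24.96) = -1.0816

-1.0816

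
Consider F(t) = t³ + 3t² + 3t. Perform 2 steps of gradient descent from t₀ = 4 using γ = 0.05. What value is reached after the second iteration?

F′(t) = 3t² + 6t + 3
t₁ = 4 − 0.05·75 = 0.25
t₂ = 0.25 − 0.05·4.6875 = 0.015625

0.015625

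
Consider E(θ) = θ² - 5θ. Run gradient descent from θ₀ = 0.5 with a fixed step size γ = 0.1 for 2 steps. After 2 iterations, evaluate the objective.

E′(θ) = 2θ - 5
θ₁ = 0.5 − 0.1·(-4) = 0.9
θ₂ = 0.9 − 0.1·(-3.2) = 1.22
E(1.22) = -4.6116

-4.6116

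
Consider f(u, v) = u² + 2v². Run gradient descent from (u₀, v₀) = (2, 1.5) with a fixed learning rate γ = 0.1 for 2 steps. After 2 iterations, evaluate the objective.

2.2216

∇f = (2u, 4v)
(u₁, v₁) = (2, 1.5) − 0.1·(4, 6) = (1.6, 0.9)
(u₂, v₂) = (1.6, 0.9) − 0.1·(3.2, 3.6) = (1.28, 0.54)
f(1.28, 0.54) = 2.2216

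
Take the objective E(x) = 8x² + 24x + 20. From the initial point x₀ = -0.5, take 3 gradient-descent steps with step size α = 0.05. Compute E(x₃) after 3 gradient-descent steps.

E′(x) = 16x + 24
x₁ = -0.5 − 0.05·16 = -1.3
x₂ = -1.3 − 0.05·3.2 = -1.46
x₃ = -1.46 − 0.05·0.64 = -1.492
E(-1.492) = 2.000512

2.000512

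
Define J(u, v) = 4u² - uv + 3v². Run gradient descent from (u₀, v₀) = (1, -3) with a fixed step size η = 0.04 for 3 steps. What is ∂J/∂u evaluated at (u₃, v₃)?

∇J = (8u - v, -u + 6v)
(u₁, v₁) = (1, -3) − 0.04·(11, -19) = (0.56, -2.24)
(u₂, v₂) = (0.56, -2.24) − 0.04·(6.72, -14) = (0.2912, -1.68)
(u₃, v₃) = (0.2912, -1.68) − 0.04·(4.0096, -10.3712) = (0.130816, -1.265152)
∂J/∂u at (0.130816, -1.265152) = 2.31168

2.31168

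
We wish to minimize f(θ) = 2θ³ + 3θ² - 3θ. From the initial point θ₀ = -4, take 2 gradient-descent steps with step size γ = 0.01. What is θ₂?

-5.698366

f′(θ) = 6θ² + 6θ - 3
θ₁ = -4 − 0.01·69 = -4.69
θ₂ = -4.69 − 0.01·100.8366 = -5.698366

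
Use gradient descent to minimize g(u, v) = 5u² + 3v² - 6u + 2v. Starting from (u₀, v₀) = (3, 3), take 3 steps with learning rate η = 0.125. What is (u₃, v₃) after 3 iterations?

(0.5625, -0.28125)

∇g = (10u - 6, 6v + 2)
(u₁, v₁) = (3, 3) − 0.125·(24, 20) = (0, 0.5)
(u₂, v₂) = (0, 0.5) − 0.125·(-6, 5) = (0.75, -0.125)
(u₃, v₃) = (0.75, -0.125) − 0.125·(1.5, 1.25) = (0.5625, -0.28125)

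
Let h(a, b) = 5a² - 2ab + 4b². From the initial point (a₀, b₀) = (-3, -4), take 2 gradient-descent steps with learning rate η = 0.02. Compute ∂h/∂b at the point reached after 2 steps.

-19.8304

∇h = (10a - 2b, -2a + 8b)
(a₁, b₁) = (-3, -4) − 0.02·(-22, -26) = (-2.56, -3.48)
(a₂, b₂) = (-2.56, -3.48) − 0.02·(-18.64, -22.72) = (-2.1872, -3.0256)
∂h/∂b at (-2.1872, -3.0256) = -19.8304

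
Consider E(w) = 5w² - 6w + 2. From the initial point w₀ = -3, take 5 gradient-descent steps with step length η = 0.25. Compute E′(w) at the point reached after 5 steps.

E′(w) = 10w - 6
w₁ = -3 − 0.25·(-36) = 6
w₂ = 6 − 0.25·54 = -7.5
w₃ = -7.5 − 0.25·(-81) = 12.75
w₄ = 12.75 − 0.25·121.5 = -17.625
w₅ = -17.625 − 0.25·(-182.25) = 27.9375
E′(w) at (27.9375) = 273.375

273.375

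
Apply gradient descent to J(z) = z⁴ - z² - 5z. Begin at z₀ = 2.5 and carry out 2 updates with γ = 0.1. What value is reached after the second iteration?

J′(z) = 4z³ - 2z - 5
Step 1: J′(2.5) = 52.5; z₁ = 2.5 − 0.1·52.5 = -2.75
Step 2: J′(-2.75) = -82.6875; z₂ = -2.75 − 0.1·(-82.6875) = 5.51875

5.51875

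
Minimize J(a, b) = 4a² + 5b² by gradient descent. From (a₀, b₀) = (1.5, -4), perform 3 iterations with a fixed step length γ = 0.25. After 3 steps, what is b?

∇J = (8a, 10b)
Step 1: at (1.5, -4), ∇J = (12, -40) → (1.5, -4) − 0.25·(12, -40) = (-1.5, 6)
Step 2: at (-1.5, 6), ∇J = (-12, 60) → (-1.5, 6) − 0.25·(-12, 60) = (1.5, -9)
Step 3: at (1.5, -9), ∇J = (12, -90) → (1.5, -9) − 0.25·(12, -90) = (-1.5, 13.5)
b = 13.5

13.5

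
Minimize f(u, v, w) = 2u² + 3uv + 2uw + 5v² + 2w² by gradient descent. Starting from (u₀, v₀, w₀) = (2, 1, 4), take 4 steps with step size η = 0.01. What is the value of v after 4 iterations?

∇f = (4u + 3v + 2w, 3u + 10v, 2u + 4w)
Step 1: at (2, 1, 4), ∇f = (19, 16, 20) → (2, 1, 4) − 0.01·(19, 16, 20) = (1.81, 0.84, 3.8)
Step 2: at (1.81, 0.84, 3.8), ∇f = (17.36, 13.83, 18.82) → (1.81, 0.84, 3.8) − 0.01·(17.36, 13.83, 18.82) = (1.6364, 0.7017, 3.6118)
Step 3: at (1.6364, 0.7017, 3.6118), ∇f = (15.8743, 11.9262, 17.72) → (1.6364, 0.7017, 3.6118) − 0.01·(15.8743, 11.9262, 17.72) = (1.477657, 0.582438, 3.4346)
Step 4: at (1.477657, 0.582438, 3.4346), ∇f = (14.527142, 10.257351, 16.693714) → (1.477657, 0.582438, 3.4346) − 0.01·(14.527142, 10.257351, 16.693714) = (1.33238558, 0.47986449, 3.26766286)
v = 0.47986449

0.47986449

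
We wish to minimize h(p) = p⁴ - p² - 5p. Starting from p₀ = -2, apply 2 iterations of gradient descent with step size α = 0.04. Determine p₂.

-0.48409088

h′(p) = 4p³ - 2p - 5
Step 1: h′(-2) = -33; p₁ = -2 − 0.04·(-33) = -0.68
Step 2: h′(-0.68) = -4.897728; p₂ = -0.68 − 0.04·(-4.897728) = -0.48409088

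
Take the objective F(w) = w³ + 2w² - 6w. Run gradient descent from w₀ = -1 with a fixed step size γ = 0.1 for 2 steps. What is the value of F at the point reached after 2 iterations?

-1.988403543

F′(w) = 3w² + 4w - 6
Step 1: F′(-1) = -7; w₁ = -1 − 0.1·(-7) = -0.3
Step 2: F′(-0.3) = -6.93; w₂ = -0.3 − 0.1·(-6.93) = 0.393
F(0.393) = -1.988403543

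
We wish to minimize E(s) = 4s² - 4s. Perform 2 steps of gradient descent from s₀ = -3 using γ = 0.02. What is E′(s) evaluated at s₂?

E′(s) = 8s - 4
Step 1: E′(-3) = -28; s₁ = -3 − 0.02·(-28) = -2.44
Step 2: E′(-2.44) = -23.52; s₂ = -2.44 − 0.02·(-23.52) = -1.9696
E′(s) at (-1.9696) = -19.7568

-19.7568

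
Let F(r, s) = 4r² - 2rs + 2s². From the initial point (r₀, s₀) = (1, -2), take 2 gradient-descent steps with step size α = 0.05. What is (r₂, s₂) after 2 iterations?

(0.09, -1.16)

∇F = (8r - 2s, -2r + 4s)
(r₁, s₁) = (1, -2) − 0.05·(12, -10) = (0.4, -1.5)
(r₂, s₂) = (0.4, -1.5) − 0.05·(6.2, -6.8) = (0.09, -1.16)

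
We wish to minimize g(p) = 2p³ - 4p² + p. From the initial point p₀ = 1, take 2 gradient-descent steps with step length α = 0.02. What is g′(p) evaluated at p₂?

g′(p) = 6p² - 8p + 1
p₁ = 1 − 0.02·(-1) = 1.02
p₂ = 1.02 − 0.02·(-0.9176) = 1.038352
g′(p) at (1.038352) = -0.837766744576

-0.837766744576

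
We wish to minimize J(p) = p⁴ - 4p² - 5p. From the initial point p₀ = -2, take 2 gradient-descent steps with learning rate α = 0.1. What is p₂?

J′(p) = 4p³ - 8p - 5
p₁ = -2 − 0.1·(-21) = 0.1
p₂ = 0.1 − 0.1·(-5.796) = 0.6796

0.6796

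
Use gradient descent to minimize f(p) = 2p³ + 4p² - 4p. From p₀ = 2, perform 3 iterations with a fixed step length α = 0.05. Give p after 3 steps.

0.3563408

f′(p) = 6p² + 8p - 4
p₁ = 2 − 0.05·36 = 0.2
p₂ = 0.2 − 0.05·(-2.16) = 0.308
p₃ = 0.308 − 0.05·(-0.966816) = 0.3563408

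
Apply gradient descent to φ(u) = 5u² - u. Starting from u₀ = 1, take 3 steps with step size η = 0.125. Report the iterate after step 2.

φ′(u) = 10u - 1
u₁ = 1 − 0.125·9 = -0.125
u₂ = -0.125 − 0.125·(-2.25) = 0.15625

0.15625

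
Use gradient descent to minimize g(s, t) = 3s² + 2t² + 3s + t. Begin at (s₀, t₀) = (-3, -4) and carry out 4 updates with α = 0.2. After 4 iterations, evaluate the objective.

∇g = (6s + 3, 4t + 1)
(s₁, t₁) = (-3, -4) − 0.2·(-15, -15) = (0, -1)
(s₂, t₂) = (0, -1) − 0.2·(3, -3) = (-0.6, -0.4)
(s₃, t₃) = (-0.6, -0.4) − 0.2·(-0.6, -0.6) = (-0.48, -0.28)
(s₄, t₄) = (-0.48, -0.28) − 0.2·(0.12, -0.12) = (-0.504, -0.256)
g(-0.504, -0.256) = -0.87488

-0.87488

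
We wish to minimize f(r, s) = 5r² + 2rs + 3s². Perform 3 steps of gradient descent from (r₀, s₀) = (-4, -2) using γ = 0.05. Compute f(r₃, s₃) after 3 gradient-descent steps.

1.045152

∇f = (10r + 2s, 2r + 6s)
Step 1: at (-4, -2), ∇f = (-44, -20) → (-4, -2) − 0.05·(-44, -20) = (-1.8, -1)
Step 2: at (-1.8, -1), ∇f = (-20, -9.6) → (-1.8, -1) − 0.05·(-20, -9.6) = (-0.8, -0.52)
Step 3: at (-0.8, -0.52), ∇f = (-9.04, -4.72) → (-0.8, -0.52) − 0.05·(-9.04, -4.72) = (-0.348, -0.284)
f(-0.348, -0.284) = 1.045152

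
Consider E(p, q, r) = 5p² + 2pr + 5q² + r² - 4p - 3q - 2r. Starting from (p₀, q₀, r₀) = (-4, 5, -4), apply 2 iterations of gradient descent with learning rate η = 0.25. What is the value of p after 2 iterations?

-12.75

∇E = (10p + 2r - 4, 10q - 3, 2p + 2r - 2)
(p₁, q₁, r₁) = (-4, 5, -4) − 0.25·(-52, 47, -18) = (9, -6.75, 0.5)
(p₂, q₂, r₂) = (9, -6.75, 0.5) − 0.25·(87, -70.5, 17) = (-12.75, 10.875, -3.75)
p = -12.75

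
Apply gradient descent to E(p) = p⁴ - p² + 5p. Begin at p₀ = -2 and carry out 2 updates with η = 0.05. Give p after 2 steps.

-1.062175

E′(p) = 4p³ - 2p + 5
Step 1: E′(-2) = -23; p₁ = -2 − 0.05·(-23) = -0.85
Step 2: E′(-0.85) = 4.2435; p₂ = -0.85 − 0.05·4.2435 = -1.062175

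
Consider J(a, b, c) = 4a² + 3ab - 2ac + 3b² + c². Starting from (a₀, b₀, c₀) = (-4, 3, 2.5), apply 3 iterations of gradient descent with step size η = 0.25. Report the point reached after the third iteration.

∇J = (8a + 3b - 2c, 3a + 6b, -2a + 2c)
(a₁, b₁, c₁) = (-4, 3, 2.5) − 0.25·(-28, 6, 13) = (3, 1.5, -0.75)
(a₂, b₂, c₂) = (3, 1.5, -0.75) − 0.25·(30, 18, -7.5) = (-4.5, -3, 1.125)
(a₃, b₃, c₃) = (-4.5, -3, 1.125) − 0.25·(-47.25, -31.5, 11.25) = (7.3125, 4.875, -1.6875)

(7.3125, 4.875, -1.6875)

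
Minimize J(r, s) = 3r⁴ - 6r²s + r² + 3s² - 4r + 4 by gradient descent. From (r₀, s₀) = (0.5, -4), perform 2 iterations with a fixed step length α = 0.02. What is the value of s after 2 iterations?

∇J = (12r³ - 12rs + 2r - 4, -6r² + 6s)
(r₁, s₁) = (0.5, -4) − 0.02·(22.5, -25.5) = (0.05, -3.49)
(r₂, s₂) = (0.05, -3.49) − 0.02·(-1.8045, -20.955) = (0.08609, -3.0709)
s = -3.0709

-3.0709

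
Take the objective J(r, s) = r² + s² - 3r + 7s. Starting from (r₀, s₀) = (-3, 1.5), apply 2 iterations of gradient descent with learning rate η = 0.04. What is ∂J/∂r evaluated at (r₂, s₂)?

∇J = (2r - 3, 2s + 7)
(r₁, s₁) = (-3, 1.5) − 0.04·(-9, 10) = (-2.64, 1.1)
(r₂, s₂) = (-2.64, 1.1) − 0.04·(-8.28, 9.2) = (-2.3088, 0.732)
∂J/∂r at (-2.3088, 0.732) = -7.6176

-7.6176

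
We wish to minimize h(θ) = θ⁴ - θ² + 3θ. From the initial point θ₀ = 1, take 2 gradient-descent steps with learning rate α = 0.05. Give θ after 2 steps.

h′(θ) = 4θ³ - 2θ + 3
Step 1: h′(1) = 5; θ₁ = 1 − 0.05·5 = 0.75
Step 2: h′(0.75) = 3.1875; θ₂ = 0.75 − 0.05·3.1875 = 0.590625

0.590625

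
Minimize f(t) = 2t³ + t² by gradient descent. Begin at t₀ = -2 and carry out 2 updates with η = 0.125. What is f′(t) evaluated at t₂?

f′(t) = 6t² + 2t
t₁ = -2 − 0.125·20 = -4.5
t₂ = -4.5 − 0.125·112.5 = -18.5625
f′(t) at (-18.5625) = 2030.2734375

2030.2734375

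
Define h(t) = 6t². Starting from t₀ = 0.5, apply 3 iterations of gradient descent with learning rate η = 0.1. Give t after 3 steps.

h′(t) = 12t
Step 1: h′(0.5) = 6; t₁ = 0.5 − 0.1·6 = -0.1
Step 2: h′(-0.1) = -1.2; t₂ = -0.1 − 0.1·(-1.2) = 0.02
Step 3: h′(0.02) = 0.24; t₃ = 0.02 − 0.1·0.24 = -0.004

-0.004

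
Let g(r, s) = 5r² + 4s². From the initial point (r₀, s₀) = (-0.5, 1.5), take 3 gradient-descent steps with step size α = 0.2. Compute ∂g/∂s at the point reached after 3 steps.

-2.592

∇g = (10r, 8s)
(r₁, s₁) = (-0.5, 1.5) − 0.2·(-5, 12) = (0.5, -0.9)
(r₂, s₂) = (0.5, -0.9) − 0.2·(5, -7.2) = (-0.5, 0.54)
(r₃, s₃) = (-0.5, 0.54) − 0.2·(-5, 4.32) = (0.5, -0.324)
∂g/∂s at (0.5, -0.324) = -2.592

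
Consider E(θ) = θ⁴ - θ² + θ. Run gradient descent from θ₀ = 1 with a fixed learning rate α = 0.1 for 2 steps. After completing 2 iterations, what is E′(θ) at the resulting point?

0.670552535808

E′(θ) = 4θ³ - 2θ + 1
Step 1: E′(1) = 3; θ₁ = 1 − 0.1·3 = 0.7
Step 2: E′(0.7) = 0.972; θ₂ = 0.7 − 0.1·0.972 = 0.6028
E′(θ) at (0.6028) = 0.670552535808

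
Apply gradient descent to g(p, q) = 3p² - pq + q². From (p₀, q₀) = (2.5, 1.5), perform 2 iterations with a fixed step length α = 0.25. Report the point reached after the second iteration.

(0.78125, 0.46875)

∇g = (6p - q, -p + 2q)
Step 1: at (2.5, 1.5), ∇g = (13.5, 0.5) → (2.5, 1.5) − 0.25·(13.5, 0.5) = (-0.875, 1.375)
Step 2: at (-0.875, 1.375), ∇g = (-6.625, 3.625) → (-0.875, 1.375) − 0.25·(-6.625, 3.625) = (0.78125, 0.46875)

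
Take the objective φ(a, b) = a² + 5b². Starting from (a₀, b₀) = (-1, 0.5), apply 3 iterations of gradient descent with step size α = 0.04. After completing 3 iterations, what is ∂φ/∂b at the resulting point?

1.08

∇φ = (2a, 10b)
Step 1: at (-1, 0.5), ∇φ = (-2, 5) → (-1, 0.5) − 0.04·(-2, 5) = (-0.92, 0.3)
Step 2: at (-0.92, 0.3), ∇φ = (-1.84, 3) → (-0.92, 0.3) − 0.04·(-1.84, 3) = (-0.8464, 0.18)
Step 3: at (-0.8464, 0.18), ∇φ = (-1.6928, 1.8) → (-0.8464, 0.18) − 0.04·(-1.6928, 1.8) = (-0.778688, 0.108)
∂φ/∂b at (-0.778688, 0.108) = 1.08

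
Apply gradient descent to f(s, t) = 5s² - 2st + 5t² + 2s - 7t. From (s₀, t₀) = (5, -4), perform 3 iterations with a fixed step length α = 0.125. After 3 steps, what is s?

-0.671875

∇f = (10s - 2t + 2, -2s + 10t - 7)
Step 1: at (5, -4), ∇f = (60, -57) → (5, -4) − 0.125·(60, -57) = (-2.5, 3.125)
Step 2: at (-2.5, 3.125), ∇f = (-29.25, 29.25) → (-2.5, 3.125) − 0.125·(-29.25, 29.25) = (1.15625, -0.53125)
Step 3: at (1.15625, -0.53125), ∇f = (14.625, -14.625) → (1.15625, -0.53125) − 0.125·(14.625, -14.625) = (-0.671875, 1.296875)
s = -0.671875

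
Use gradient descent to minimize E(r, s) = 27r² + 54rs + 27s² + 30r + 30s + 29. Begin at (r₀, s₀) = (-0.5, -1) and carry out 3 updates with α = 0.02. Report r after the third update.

0.709312

∇E = (54r + 54s + 30, 54r + 54s + 30)
(r₁, s₁) = (-0.5, -1) − 0.02·(-51, -51) = (0.52, 0.02)
(r₂, s₂) = (0.52, 0.02) − 0.02·(59.16, 59.16) = (-0.6632, -1.1632)
(r₃, s₃) = (-0.6632, -1.1632) − 0.02·(-68.6256, -68.6256) = (0.709312, 0.209312)
r = 0.709312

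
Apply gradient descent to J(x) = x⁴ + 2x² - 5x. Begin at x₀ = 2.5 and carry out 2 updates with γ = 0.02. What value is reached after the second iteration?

1.03633

J′(x) = 4x³ + 4x - 5
Step 1: J′(2.5) = 67.5; x₁ = 2.5 − 0.02·67.5 = 1.15
Step 2: J′(1.15) = 5.6835; x₂ = 1.15 − 0.02·5.6835 = 1.03633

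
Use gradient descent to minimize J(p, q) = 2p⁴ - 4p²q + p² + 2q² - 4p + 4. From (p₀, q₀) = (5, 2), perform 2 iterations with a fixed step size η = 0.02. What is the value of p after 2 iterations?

374.20630528

∇J = (8p³ - 8pq + 2p - 4, -4p² + 4q)
Step 1: at (5, 2), ∇J = (926, -92) → (5, 2) − 0.02·(926, -92) = (-13.52, 3.84)
Step 2: at (-13.52, 3.84), ∇J = (-19386.315264, -715.8016) → (-13.52, 3.84) − 0.02·(-19386.315264, -715.8016) = (374.20630528, 18.156032)
p = 374.20630528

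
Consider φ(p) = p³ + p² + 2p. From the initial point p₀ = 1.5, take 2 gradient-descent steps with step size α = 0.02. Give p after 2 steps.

1.0783865

φ′(p) = 3p² + 2p + 2
p₁ = 1.5 − 0.02·11.75 = 1.265
p₂ = 1.265 − 0.02·9.330675 = 1.0783865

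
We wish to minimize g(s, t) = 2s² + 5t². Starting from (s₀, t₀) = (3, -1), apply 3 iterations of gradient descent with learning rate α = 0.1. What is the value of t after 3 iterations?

0

∇g = (4s, 10t)
Step 1: at (3, -1), ∇g = (12, -10) → (3, -1) − 0.1·(12, -10) = (1.8, 0)
Step 2: at (1.8, 0), ∇g = (7.2, 0) → (1.8, 0) − 0.1·(7.2, 0) = (1.08, 0)
Step 3: at (1.08, 0), ∇g = (4.32, 0) → (1.08, 0) − 0.1·(4.32, 0) = (0.648, 0)
t = 0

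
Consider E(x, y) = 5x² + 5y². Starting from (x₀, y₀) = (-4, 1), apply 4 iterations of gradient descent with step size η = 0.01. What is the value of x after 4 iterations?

-2.6244

∇E = (10x, 10y)
(x₁, y₁) = (-4, 1) − 0.01·(-40, 10) = (-3.6, 0.9)
(x₂, y₂) = (-3.6, 0.9) − 0.01·(-36, 9) = (-3.24, 0.81)
(x₃, y₃) = (-3.24, 0.81) − 0.01·(-32.4, 8.1) = (-2.916, 0.729)
(x₄, y₄) = (-2.916, 0.729) − 0.01·(-29.16, 7.29) = (-2.6244, 0.6561)
x = -2.6244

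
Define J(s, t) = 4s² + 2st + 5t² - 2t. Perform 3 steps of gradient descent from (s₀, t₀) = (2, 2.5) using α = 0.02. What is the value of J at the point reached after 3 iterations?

11.38087956992

∇J = (8s + 2t, 2s + 10t - 2)
Step 1: at (2, 2.5), ∇J = (21, 27) → (2, 2.5) − 0.02·(21, 27) = (1.58, 1.96)
Step 2: at (1.58, 1.96), ∇J = (16.56, 20.76) → (1.58, 1.96) − 0.02·(16.56, 20.76) = (1.2488, 1.5448)
Step 3: at (1.2488, 1.5448), ∇J = (13.08, 15.9456) → (1.2488, 1.5448) − 0.02·(13.08, 15.9456) = (0.9872, 1.225888)
J(0.9872, 1.225888) = 11.38087956992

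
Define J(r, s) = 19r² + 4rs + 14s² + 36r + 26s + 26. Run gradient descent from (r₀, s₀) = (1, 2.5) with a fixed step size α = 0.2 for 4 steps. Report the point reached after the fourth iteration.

∇J = (38r + 4s + 36, 4r + 28s + 26)
(r₁, s₁) = (1, 2.5) − 0.2·(84, 100) = (-15.8, -17.5)
(r₂, s₂) = (-15.8, -17.5) − 0.2·(-634.4, -527.2) = (111.08, 87.94)
(r₃, s₃) = (111.08, 87.94) − 0.2·(4608.8, 2932.64) = (-810.68, -498.588)
(r₄, s₄) = (-810.68, -498.588) − 0.2·(-32764.192, -17177.184) = (5742.1584, 2936.8488)

(5742.1584, 2936.8488)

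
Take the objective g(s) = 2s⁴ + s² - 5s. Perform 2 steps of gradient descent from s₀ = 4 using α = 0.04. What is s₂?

g′(s) = 8s³ + 2s - 5
s₁ = 4 − 0.04·515 = -16.6
s₂ = -16.6 − 0.04·(-36632.568) = 1448.70272

1448.70272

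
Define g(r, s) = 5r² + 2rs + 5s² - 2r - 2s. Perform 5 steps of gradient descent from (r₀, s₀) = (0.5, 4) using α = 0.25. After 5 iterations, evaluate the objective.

∇g = (10r + 2s - 2, 2r + 10s - 2)
Step 1: at (0.5, 4), ∇g = (11, 39) → (0.5, 4) − 0.25·(11, 39) = (-2.25, -5.75)
Step 2: at (-2.25, -5.75), ∇g = (-36, -64) → (-2.25, -5.75) − 0.25·(-36, -64) = (6.75, 10.25)
Step 3: at (6.75, 10.25), ∇g = (86, 114) → (6.75, 10.25) − 0.25·(86, 114) = (-14.75, -18.25)
Step 4: at (-14.75, -18.25), ∇g = (-186, -214) → (-14.75, -18.25) − 0.25·(-186, -214) = (31.75, 35.25)
Step 5: at (31.75, 35.25), ∇g = (386, 414) → (31.75, 35.25) − 0.25·(386, 414) = (-64.75, -68.25)
g(-64.75, -68.25) = 53357.5

53357.5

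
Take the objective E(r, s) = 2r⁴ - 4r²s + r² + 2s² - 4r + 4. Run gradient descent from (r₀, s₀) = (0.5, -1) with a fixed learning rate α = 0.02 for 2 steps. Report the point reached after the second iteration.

(0.43978624, -0.811072)

∇E = (8r³ - 8rs + 2r - 4, -4r² + 4s)
(r₁, s₁) = (0.5, -1) − 0.02·(2, -5) = (0.46, -0.9)
(r₂, s₂) = (0.46, -0.9) − 0.02·(1.010688, -4.4464) = (0.43978624, -0.811072)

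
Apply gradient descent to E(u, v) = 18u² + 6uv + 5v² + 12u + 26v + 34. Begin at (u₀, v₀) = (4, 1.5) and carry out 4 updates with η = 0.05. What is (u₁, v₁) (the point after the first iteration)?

∇E = (36u + 6v + 12, 6u + 10v + 26)
(u₁, v₁) = (4, 1.5) − 0.05·(165, 65) = (-4.25, -1.75)

(-4.25, -1.75)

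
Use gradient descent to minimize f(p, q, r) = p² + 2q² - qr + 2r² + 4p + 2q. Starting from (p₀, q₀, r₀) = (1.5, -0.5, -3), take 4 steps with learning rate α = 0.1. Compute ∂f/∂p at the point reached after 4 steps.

2.8672

∇f = (2p + 4, 4q - r + 2, -q + 4r)
Step 1: at (1.5, -0.5, -3), ∇f = (7, 3, -11.5) → (1.5, -0.5, -3) − 0.1·(7, 3, -11.5) = (0.8, -0.8, -1.85)
Step 2: at (0.8, -0.8, -1.85), ∇f = (5.6, 0.65, -6.6) → (0.8, -0.8, -1.85) − 0.1·(5.6, 0.65, -6.6) = (0.24, -0.865, -1.19)
Step 3: at (0.24, -0.865, -1.19), ∇f = (4.48, -0.27, -3.895) → (0.24, -0.865, -1.19) − 0.1·(4.48, -0.27, -3.895) = (-0.208, -0.838, -0.8005)
Step 4: at (-0.208, -0.838, -0.8005), ∇f = (3.584, -0.5515, -2.364) → (-0.208, -0.838, -0.8005) − 0.1·(3.584, -0.5515, -2.364) = (-0.5664, -0.78285, -0.5641)
∂f/∂p at (-0.5664, -0.78285, -0.5641) = 2.8672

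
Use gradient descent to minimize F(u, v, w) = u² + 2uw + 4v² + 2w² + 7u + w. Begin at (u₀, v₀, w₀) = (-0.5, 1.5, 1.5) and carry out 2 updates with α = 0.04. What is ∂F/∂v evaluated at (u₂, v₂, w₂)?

5.5488

∇F = (2u + 2w + 7, 8v, 2u + 4w + 1)
Step 1: at (-0.5, 1.5, 1.5), ∇F = (9, 12, 6) → (-0.5, 1.5, 1.5) − 0.04·(9, 12, 6) = (-0.86, 1.02, 1.26)
Step 2: at (-0.86, 1.02, 1.26), ∇F = (7.8, 8.16, 4.32) → (-0.86, 1.02, 1.26) − 0.04·(7.8, 8.16, 4.32) = (-1.172, 0.6936, 1.0872)
∂F/∂v at (-1.172, 0.6936, 1.0872) = 5.5488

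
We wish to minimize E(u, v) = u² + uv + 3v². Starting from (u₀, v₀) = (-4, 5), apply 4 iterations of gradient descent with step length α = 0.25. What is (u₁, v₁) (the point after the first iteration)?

(-3.25, -1.5)

∇E = (2u + v, u + 6v)
Step 1: at (-4, 5), ∇E = (-3, 26) → (-4, 5) − 0.25·(-3, 26) = (-3.25, -1.5)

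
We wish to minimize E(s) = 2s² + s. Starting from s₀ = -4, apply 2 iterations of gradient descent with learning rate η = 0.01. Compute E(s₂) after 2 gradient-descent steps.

E′(s) = 4s + 1
s₁ = -4 − 0.01·(-15) = -3.85
s₂ = -3.85 − 0.01·(-14.4) = -3.706
E(-3.706) = 23.762872

23.762872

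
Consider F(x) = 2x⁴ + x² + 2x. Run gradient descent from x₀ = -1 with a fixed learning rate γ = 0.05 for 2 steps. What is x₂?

-0.5536

F′(x) = 8x³ + 2x + 2
x₁ = -1 − 0.05·(-8) = -0.6
x₂ = -0.6 − 0.05·(-0.928) = -0.5536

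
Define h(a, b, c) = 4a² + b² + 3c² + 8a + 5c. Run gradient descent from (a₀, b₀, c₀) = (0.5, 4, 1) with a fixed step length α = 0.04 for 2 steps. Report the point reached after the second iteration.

(-0.3064, 3.3856, 0.2256)

∇h = (8a + 8, 2b, 6c + 5)
Step 1: at (0.5, 4, 1), ∇h = (12, 8, 11) → (0.5, 4, 1) − 0.04·(12, 8, 11) = (0.02, 3.68, 0.56)
Step 2: at (0.02, 3.68, 0.56), ∇h = (8.16, 7.36, 8.36) → (0.02, 3.68, 0.56) − 0.04·(8.16, 7.36, 8.36) = (-0.3064, 3.3856, 0.2256)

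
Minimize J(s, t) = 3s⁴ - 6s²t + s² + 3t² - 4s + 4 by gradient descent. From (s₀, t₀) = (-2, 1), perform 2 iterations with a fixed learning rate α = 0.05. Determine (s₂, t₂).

∇J = (12s³ - 12st + 2s - 4, -6s² + 6t)
Step 1: at (-2, 1), ∇J = (-80, -18) → (-2, 1) − 0.05·(-80, -18) = (2, 1.9)
Step 2: at (2, 1.9), ∇J = (50.4, -12.6) → (2, 1.9) − 0.05·(50.4, -12.6) = (-0.52, 2.53)

(-0.52, 2.53)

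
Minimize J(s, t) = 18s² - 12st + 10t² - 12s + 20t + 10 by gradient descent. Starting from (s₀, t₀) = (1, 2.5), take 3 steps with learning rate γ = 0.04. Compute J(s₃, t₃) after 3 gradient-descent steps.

∇J = (36s - 12t - 12, -12s + 20t + 20)
(s₁, t₁) = (1, 2.5) − 0.04·(-6, 58) = (1.24, 0.18)
(s₂, t₂) = (1.24, 0.18) − 0.04·(30.48, 8.72) = (0.0208, -0.1688)
(s₃, t₃) = (0.0208, -0.1688) − 0.04·(-9.2256, 16.3744) = (0.389824, -0.823776)
J(0.389824, -0.823776) = 2.221522364416

2.221522364416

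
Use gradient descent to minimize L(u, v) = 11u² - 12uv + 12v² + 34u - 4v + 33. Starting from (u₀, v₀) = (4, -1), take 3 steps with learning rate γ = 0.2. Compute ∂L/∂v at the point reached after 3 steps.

23354.72

∇L = (22u - 12v + 34, -12u + 24v - 4)
(u₁, v₁) = (4, -1) − 0.2·(134, -76) = (-22.8, 14.2)
(u₂, v₂) = (-22.8, 14.2) − 0.2·(-638, 610.4) = (104.8, -107.88)
(u₃, v₃) = (104.8, -107.88) − 0.2·(3634.16, -3850.72) = (-622.032, 662.264)
∂L/∂v at (-622.032, 662.264) = 23354.72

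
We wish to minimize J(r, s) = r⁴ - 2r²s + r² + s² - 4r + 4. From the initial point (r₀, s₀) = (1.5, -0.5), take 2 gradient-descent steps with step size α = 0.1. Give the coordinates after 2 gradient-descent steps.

(0.35905, 0.0405)

∇J = (4r³ - 4rs + 2r - 4, -2r² + 2s)
Step 1: at (1.5, -0.5), ∇J = (15.5, -5.5) → (1.5, -0.5) − 0.1·(15.5, -5.5) = (-0.05, 0.05)
Step 2: at (-0.05, 0.05), ∇J = (-4.0905, 0.095) → (-0.05, 0.05) − 0.1·(-4.0905, 0.095) = (0.35905, 0.0405)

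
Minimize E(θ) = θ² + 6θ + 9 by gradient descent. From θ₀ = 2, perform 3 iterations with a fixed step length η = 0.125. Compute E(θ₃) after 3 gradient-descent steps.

E′(θ) = 2θ + 6
θ₁ = 2 − 0.125·10 = 0.75
θ₂ = 0.75 − 0.125·7.5 = -0.1875
θ₃ = -0.1875 − 0.125·5.625 = -0.890625
E(-0.890625) = 4.449462890625

4.449462890625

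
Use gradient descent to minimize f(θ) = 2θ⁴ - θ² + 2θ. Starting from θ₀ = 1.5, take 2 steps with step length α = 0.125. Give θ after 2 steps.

2.921875

f′(θ) = 8θ³ - 2θ + 2
θ₁ = 1.5 − 0.125·26 = -1.75
θ₂ = -1.75 − 0.125·(-37.375) = 2.921875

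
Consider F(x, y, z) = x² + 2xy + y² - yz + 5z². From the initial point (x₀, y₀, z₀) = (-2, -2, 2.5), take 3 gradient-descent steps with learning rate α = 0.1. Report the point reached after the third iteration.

∇F = (2x + 2y, 2x + 2y - z, -y + 10z)
(x₁, y₁, z₁) = (-2, -2, 2.5) − 0.1·(-8, -10.5, 27) = (-1.2, -0.95, -0.2)
(x₂, y₂, z₂) = (-1.2, -0.95, -0.2) − 0.1·(-4.3, -4.1, -1.05) = (-0.77, -0.54, -0.095)
(x₃, y₃, z₃) = (-0.77, -0.54, -0.095) − 0.1·(-2.62, -2.525, -0.41) = (-0.508, -0.2875, -0.054)

(-0.508, -0.2875, -0.054)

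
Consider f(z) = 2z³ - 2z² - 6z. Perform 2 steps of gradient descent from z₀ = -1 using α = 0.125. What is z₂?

f′(z) = 6z² - 4z - 6
Step 1: f′(-1) = 4; z₁ = -1 − 0.125·4 = -1.5
Step 2: f′(-1.5) = 13.5; z₂ = -1.5 − 0.125·13.5 = -3.1875

-3.1875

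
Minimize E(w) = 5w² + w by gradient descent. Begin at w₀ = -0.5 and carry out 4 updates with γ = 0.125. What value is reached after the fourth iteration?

-0.1015625

E′(w) = 10w + 1
Step 1: E′(-0.5) = -4; w₁ = -0.5 − 0.125·(-4) = 0
Step 2: E′(0) = 1; w₂ = 0 − 0.125·1 = -0.125
Step 3: E′(-0.125) = -0.25; w₃ = -0.125 − 0.125·(-0.25) = -0.09375
Step 4: E′(-0.09375) = 0.0625; w₄ = -0.09375 − 0.125·0.0625 = -0.1015625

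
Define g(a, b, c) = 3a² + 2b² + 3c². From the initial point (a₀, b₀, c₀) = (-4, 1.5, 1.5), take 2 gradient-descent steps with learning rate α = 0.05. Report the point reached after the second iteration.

(-1.96, 0.96, 0.735)

∇g = (6a, 4b, 6c)
Step 1: at (-4, 1.5, 1.5), ∇g = (-24, 6, 9) → (-4, 1.5, 1.5) − 0.05·(-24, 6, 9) = (-2.8, 1.2, 1.05)
Step 2: at (-2.8, 1.2, 1.05), ∇g = (-16.8, 4.8, 6.3) → (-2.8, 1.2, 1.05) − 0.05·(-16.8, 4.8, 6.3) = (-1.96, 0.96, 0.735)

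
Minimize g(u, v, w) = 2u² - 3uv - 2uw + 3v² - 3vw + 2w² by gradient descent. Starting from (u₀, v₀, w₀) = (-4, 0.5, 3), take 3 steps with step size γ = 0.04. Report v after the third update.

-0.003616

∇g = (4u - 3v - 2w, -3u + 6v - 3w, -2u - 3v + 4w)
(u₁, v₁, w₁) = (-4, 0.5, 3) − 0.04·(-23.5, 6, 18.5) = (-3.06, 0.26, 2.26)
(u₂, v₂, w₂) = (-3.06, 0.26, 2.26) − 0.04·(-17.54, 3.96, 14.38) = (-2.3584, 0.1016, 1.6848)
(u₃, v₃, w₃) = (-2.3584, 0.1016, 1.6848) − 0.04·(-13.108, 2.6304, 11.1512) = (-1.83408, -0.003616, 1.238752)
v = -0.003616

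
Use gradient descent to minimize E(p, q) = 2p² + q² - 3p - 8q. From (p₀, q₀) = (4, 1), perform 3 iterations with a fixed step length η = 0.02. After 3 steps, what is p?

∇E = (4p - 3, 2q - 8)
Step 1: at (4, 1), ∇E = (13, -6) → (4, 1) − 0.02·(13, -6) = (3.74, 1.12)
Step 2: at (3.74, 1.12), ∇E = (11.96, -5.76) → (3.74, 1.12) − 0.02·(11.96, -5.76) = (3.5008, 1.2352)
Step 3: at (3.5008, 1.2352), ∇E = (11.0032, -5.5296) → (3.5008, 1.2352) − 0.02·(11.0032, -5.5296) = (3.280736, 1.345792)
p = 3.280736

3.280736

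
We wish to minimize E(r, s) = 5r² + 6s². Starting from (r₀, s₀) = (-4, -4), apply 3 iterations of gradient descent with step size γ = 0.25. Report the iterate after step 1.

(6, 8)

∇E = (10r, 12s)
Step 1: at (-4, -4), ∇E = (-40, -48) → (-4, -4) − 0.25·(-40, -48) = (6, 8)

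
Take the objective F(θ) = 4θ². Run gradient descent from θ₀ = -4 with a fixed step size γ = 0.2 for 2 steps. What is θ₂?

F′(θ) = 8θ
Step 1: F′(-4) = -32; θ₁ = -4 − 0.2·(-32) = 2.4
Step 2: F′(2.4) = 19.2; θ₂ = 2.4 − 0.2·19.2 = -1.44

-1.44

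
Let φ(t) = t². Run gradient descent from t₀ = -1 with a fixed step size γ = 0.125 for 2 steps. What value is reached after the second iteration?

φ′(t) = 2t
Step 1: φ′(-1) = -2; t₁ = -1 − 0.125·(-2) = -0.75
Step 2: φ′(-0.75) = -1.5; t₂ = -0.75 − 0.125·(-1.5) = -0.5625

-0.5625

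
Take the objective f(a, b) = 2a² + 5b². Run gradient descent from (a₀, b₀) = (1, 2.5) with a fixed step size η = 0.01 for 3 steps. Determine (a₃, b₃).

(0.884736, 1.8225)

∇f = (4a, 10b)
Step 1: at (1, 2.5), ∇f = (4, 25) → (1, 2.5) − 0.01·(4, 25) = (0.96, 2.25)
Step 2: at (0.96, 2.25), ∇f = (3.84, 22.5) → (0.96, 2.25) − 0.01·(3.84, 22.5) = (0.9216, 2.025)
Step 3: at (0.9216, 2.025), ∇f = (3.6864, 20.25) → (0.9216, 2.025) − 0.01·(3.6864, 20.25) = (0.884736, 1.8225)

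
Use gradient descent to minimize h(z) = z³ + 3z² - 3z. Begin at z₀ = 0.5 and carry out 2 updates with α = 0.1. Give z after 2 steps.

0.4158125

h′(z) = 3z² + 6z - 3
Step 1: h′(0.5) = 0.75; z₁ = 0.5 − 0.1·0.75 = 0.425
Step 2: h′(0.425) = 0.091875; z₂ = 0.425 − 0.1·0.091875 = 0.4158125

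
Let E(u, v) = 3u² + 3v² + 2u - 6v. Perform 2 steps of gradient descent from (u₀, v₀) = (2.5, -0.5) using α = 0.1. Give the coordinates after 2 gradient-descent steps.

(0.12, 0.76)

∇E = (6u + 2, 6v - 6)
Step 1: at (2.5, -0.5), ∇E = (17, -9) → (2.5, -0.5) − 0.1·(17, -9) = (0.8, 0.4)
Step 2: at (0.8, 0.4), ∇E = (6.8, -3.6) → (0.8, 0.4) − 0.1·(6.8, -3.6) = (0.12, 0.76)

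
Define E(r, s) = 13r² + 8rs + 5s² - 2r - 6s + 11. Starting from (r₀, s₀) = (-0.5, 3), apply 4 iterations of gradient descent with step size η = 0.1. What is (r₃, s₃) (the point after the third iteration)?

(-3.8, -0.712)

∇E = (26r + 8s - 2, 8r + 10s - 6)
Step 1: at (-0.5, 3), ∇E = (9, 20) → (-0.5, 3) − 0.1·(9, 20) = (-1.4, 1)
Step 2: at (-1.4, 1), ∇E = (-30.4, -7.2) → (-1.4, 1) − 0.1·(-30.4, -7.2) = (1.64, 1.72)
Step 3: at (1.64, 1.72), ∇E = (54.4, 24.32) → (1.64, 1.72) − 0.1·(54.4, 24.32) = (-3.8, -0.712)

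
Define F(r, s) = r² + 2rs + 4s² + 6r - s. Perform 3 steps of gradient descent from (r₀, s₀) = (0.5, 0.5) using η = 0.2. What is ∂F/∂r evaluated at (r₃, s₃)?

1.664

∇F = (2r + 2s + 6, 2r + 8s - 1)
Step 1: at (0.5, 0.5), ∇F = (8, 4) → (0.5, 0.5) − 0.2·(8, 4) = (-1.1, -0.3)
Step 2: at (-1.1, -0.3), ∇F = (3.2, -5.6) → (-1.1, -0.3) − 0.2·(3.2, -5.6) = (-1.74, 0.82)
Step 3: at (-1.74, 0.82), ∇F = (4.16, 2.08) → (-1.74, 0.82) − 0.2·(4.16, 2.08) = (-2.572, 0.404)
∂F/∂r at (-2.572, 0.404) = 1.664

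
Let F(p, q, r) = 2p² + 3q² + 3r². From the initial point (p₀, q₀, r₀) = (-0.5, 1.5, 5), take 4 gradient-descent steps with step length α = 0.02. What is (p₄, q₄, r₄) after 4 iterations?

∇F = (4p, 6q, 6r)
(p₁, q₁, r₁) = (-0.5, 1.5, 5) − 0.02·(-2, 9, 30) = (-0.46, 1.32, 4.4)
(p₂, q₂, r₂) = (-0.46, 1.32, 4.4) − 0.02·(-1.84, 7.92, 26.4) = (-0.4232, 1.1616, 3.872)
(p₃, q₃, r₃) = (-0.4232, 1.1616, 3.872) − 0.02·(-1.6928, 6.9696, 23.232) = (-0.389344, 1.022208, 3.40736)
(p₄, q₄, r₄) = (-0.389344, 1.022208, 3.40736) − 0.02·(-1.557376, 6.133248, 20.44416) = (-0.35819648, 0.89954304, 2.9984768)

(-0.35819648, 0.89954304, 2.9984768)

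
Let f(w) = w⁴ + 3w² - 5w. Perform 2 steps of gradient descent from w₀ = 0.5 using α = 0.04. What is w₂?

f′(w) = 4w³ + 6w - 5
w₁ = 0.5 − 0.04·(-1.5) = 0.56
w₂ = 0.56 − 0.04·(-0.937536) = 0.59750144

0.59750144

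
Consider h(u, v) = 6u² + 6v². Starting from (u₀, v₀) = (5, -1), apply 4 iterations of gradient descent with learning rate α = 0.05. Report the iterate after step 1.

(2, -0.4)

∇h = (12u, 12v)
(u₁, v₁) = (5, -1) − 0.05·(60, -12) = (2, -0.4)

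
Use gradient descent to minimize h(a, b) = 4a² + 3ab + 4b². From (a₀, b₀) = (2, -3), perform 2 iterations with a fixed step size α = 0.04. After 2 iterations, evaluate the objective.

∇h = (8a + 3b, 3a + 8b)
(a₁, b₁) = (2, -3) − 0.04·(7, -18) = (1.72, -2.28)
(a₂, b₂) = (1.72, -2.28) − 0.04·(6.92, -13.08) = (1.4432, -1.7568)
h(1.4432, -1.7568) = 13.07044864

13.07044864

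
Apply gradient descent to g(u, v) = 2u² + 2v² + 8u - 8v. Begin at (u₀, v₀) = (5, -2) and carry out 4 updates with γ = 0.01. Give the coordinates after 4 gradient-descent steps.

(3.94542592, -1.39738624)

∇g = (4u + 8, 4v - 8)
Step 1: at (5, -2), ∇g = (28, -16) → (5, -2) − 0.01·(28, -16) = (4.72, -1.84)
Step 2: at (4.72, -1.84), ∇g = (26.88, -15.36) → (4.72, -1.84) − 0.01·(26.88, -15.36) = (4.4512, -1.6864)
Step 3: at (4.4512, -1.6864), ∇g = (25.8048, -14.7456) → (4.4512, -1.6864) − 0.01·(25.8048, -14.7456) = (4.193152, -1.538944)
Step 4: at (4.193152, -1.538944), ∇g = (24.772608, -14.155776) → (4.193152, -1.538944) − 0.01·(24.772608, -14.155776) = (3.94542592, -1.39738624)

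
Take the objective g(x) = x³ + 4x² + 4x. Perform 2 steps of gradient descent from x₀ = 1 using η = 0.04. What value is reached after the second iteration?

g′(x) = 3x² + 8x + 4
Step 1: g′(1) = 15; x₁ = 1 − 0.04·15 = 0.4
Step 2: g′(0.4) = 7.68; x₂ = 0.4 − 0.04·7.68 = 0.0928

0.0928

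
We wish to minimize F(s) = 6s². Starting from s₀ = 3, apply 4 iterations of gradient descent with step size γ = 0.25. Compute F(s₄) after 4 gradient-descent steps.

13824

F′(s) = 12s
s₁ = 3 − 0.25·36 = -6
s₂ = -6 − 0.25·(-72) = 12
s₃ = 12 − 0.25·144 = -24
s₄ = -24 − 0.25·(-288) = 48
F(48) = 13824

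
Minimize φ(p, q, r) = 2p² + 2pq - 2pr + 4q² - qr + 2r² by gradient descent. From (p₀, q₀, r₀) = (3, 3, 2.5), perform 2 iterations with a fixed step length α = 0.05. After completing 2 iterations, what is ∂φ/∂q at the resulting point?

8.54875

∇φ = (4p + 2q - 2r, 2p + 8q - r, -2p - q + 4r)
(p₁, q₁, r₁) = (3, 3, 2.5) − 0.05·(13, 27.5, 1) = (2.35, 1.625, 2.45)
(p₂, q₂, r₂) = (2.35, 1.625, 2.45) − 0.05·(7.75, 15.25, 3.475) = (1.9625, 0.8625, 2.27625)
∂φ/∂q at (1.9625, 0.8625, 2.27625) = 8.54875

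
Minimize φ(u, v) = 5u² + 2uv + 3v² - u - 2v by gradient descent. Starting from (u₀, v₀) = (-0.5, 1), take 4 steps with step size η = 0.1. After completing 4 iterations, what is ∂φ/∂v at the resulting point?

0.216

∇φ = (10u + 2v - 1, 2u + 6v - 2)
Step 1: at (-0.5, 1), ∇φ = (-4, 3) → (-0.5, 1) − 0.1·(-4, 3) = (-0.1, 0.7)
Step 2: at (-0.1, 0.7), ∇φ = (-0.6, 2) → (-0.1, 0.7) − 0.1·(-0.6, 2) = (-0.04, 0.5)
Step 3: at (-0.04, 0.5), ∇φ = (-0.4, 0.92) → (-0.04, 0.5) − 0.1·(-0.4, 0.92) = (0, 0.408)
Step 4: at (0, 0.408), ∇φ = (-0.184, 0.448) → (0, 0.408) − 0.1·(-0.184, 0.448) = (0.0184, 0.3632)
∂φ/∂v at (0.0184, 0.3632) = 0.216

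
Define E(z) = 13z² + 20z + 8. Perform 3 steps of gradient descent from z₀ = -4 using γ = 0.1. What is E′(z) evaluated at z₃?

344.064

E′(z) = 26z + 20
Step 1: E′(-4) = -84; z₁ = -4 − 0.1·(-84) = 4.4
Step 2: E′(4.4) = 134.4; z₂ = 4.4 − 0.1·134.4 = -9.04
Step 3: E′(-9.04) = -215.04; z₃ = -9.04 − 0.1·(-215.04) = 12.464
E′(z) at (12.464) = 344.064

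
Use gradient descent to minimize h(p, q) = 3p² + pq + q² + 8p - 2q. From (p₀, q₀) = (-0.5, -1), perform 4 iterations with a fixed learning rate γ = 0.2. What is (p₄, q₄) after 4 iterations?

(-1.5136, 1.3056)

∇h = (6p + q + 8, p + 2q - 2)
(p₁, q₁) = (-0.5, -1) − 0.2·(4, -4.5) = (-1.3, -0.1)
(p₂, q₂) = (-1.3, -0.1) − 0.2·(0.1, -3.5) = (-1.32, 0.6)
(p₃, q₃) = (-1.32, 0.6) − 0.2·(0.68, -2.12) = (-1.456, 1.024)
(p₄, q₄) = (-1.456, 1.024) − 0.2·(0.288, -1.408) = (-1.5136, 1.3056)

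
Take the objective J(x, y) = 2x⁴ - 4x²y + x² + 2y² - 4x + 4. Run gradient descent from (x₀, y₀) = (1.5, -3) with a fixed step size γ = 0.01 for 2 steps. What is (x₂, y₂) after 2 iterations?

∇J = (8x³ - 8xy + 2x - 4, -4x² + 4y)
Step 1: at (1.5, -3), ∇J = (62, -21) → (1.5, -3) − 0.01·(62, -21) = (0.88, -2.79)
Step 2: at (0.88, -2.79), ∇J = (22.853376, -14.2576) → (0.88, -2.79) − 0.01·(22.853376, -14.2576) = (0.65146624, -2.647424)

(0.65146624, -2.647424)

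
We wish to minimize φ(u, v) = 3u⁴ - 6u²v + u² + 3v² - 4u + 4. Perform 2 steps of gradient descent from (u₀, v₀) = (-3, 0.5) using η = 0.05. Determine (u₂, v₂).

∇φ = (12u³ - 12uv + 2u - 4, -6u² + 6v)
(u₁, v₁) = (-3, 0.5) − 0.05·(-316, -51) = (12.8, 3.05)
(u₂, v₂) = (12.8, 3.05) − 0.05·(24718.944, -964.74) = (-1223.1472, 51.287)

(-1223.1472, 51.287)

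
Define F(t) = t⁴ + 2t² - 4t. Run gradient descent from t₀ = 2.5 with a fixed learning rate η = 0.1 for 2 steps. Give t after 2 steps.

30.71515

F′(t) = 4t³ + 4t - 4
Step 1: F′(2.5) = 68.5; t₁ = 2.5 − 0.1·68.5 = -4.35
Step 2: F′(-4.35) = -350.6515; t₂ = -4.35 − 0.1·(-350.6515) = 30.71515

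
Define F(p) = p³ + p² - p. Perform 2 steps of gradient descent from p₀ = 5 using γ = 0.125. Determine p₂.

F′(p) = 3p² + 2p - 1
Step 1: F′(5) = 84; p₁ = 5 − 0.125·84 = -5.5
Step 2: F′(-5.5) = 78.75; p₂ = -5.5 − 0.125·78.75 = -15.34375

-15.34375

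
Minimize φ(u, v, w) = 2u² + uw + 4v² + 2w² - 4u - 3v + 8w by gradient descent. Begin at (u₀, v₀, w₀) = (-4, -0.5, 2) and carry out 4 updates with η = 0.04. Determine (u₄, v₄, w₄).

(-1.6442368, 0.18791296, 0.3527168)

∇φ = (4u + w - 4, 8v - 3, u + 4w + 8)
(u₁, v₁, w₁) = (-4, -0.5, 2) − 0.04·(-18, -7, 12) = (-3.28, -0.22, 1.52)
(u₂, v₂, w₂) = (-3.28, -0.22, 1.52) − 0.04·(-15.6, -4.76, 10.8) = (-2.656, -0.0296, 1.088)
(u₃, v₃, w₃) = (-2.656, -0.0296, 1.088) − 0.04·(-13.536, -3.2368, 9.696) = (-2.11456, 0.099872, 0.70016)
(u₄, v₄, w₄) = (-2.11456, 0.099872, 0.70016) − 0.04·(-11.75808, -2.201024, 8.68608) = (-1.6442368, 0.18791296, 0.3527168)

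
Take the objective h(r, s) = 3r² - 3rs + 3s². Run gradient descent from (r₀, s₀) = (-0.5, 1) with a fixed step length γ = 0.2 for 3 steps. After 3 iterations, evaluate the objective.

∇h = (6r - 3s, -3r + 6s)
(r₁, s₁) = (-0.5, 1) − 0.2·(-6, 7.5) = (0.7, -0.5)
(r₂, s₂) = (0.7, -0.5) − 0.2·(5.7, -5.1) = (-0.44, 0.52)
(r₃, s₃) = (-0.44, 0.52) − 0.2·(-4.2, 4.44) = (0.4, -0.368)
h(0.4, -0.368) = 1.327872

1.327872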